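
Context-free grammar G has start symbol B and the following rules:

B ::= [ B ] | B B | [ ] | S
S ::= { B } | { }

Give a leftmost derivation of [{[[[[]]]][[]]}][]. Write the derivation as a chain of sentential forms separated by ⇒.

B ⇒ BB   [B ::= B B]
BB ⇒ [B]B   [B ::= [ B ]]
[B]B ⇒ [S]B   [B ::= S]
[S]B ⇒ [{B}]B   [S ::= { B }]
[{B}]B ⇒ [{BB}]B   [B ::= B B]
[{BB}]B ⇒ [{[B]B}]B   [B ::= [ B ]]
[{[B]B}]B ⇒ [{[[B]]B}]B   [B ::= [ B ]]
[{[[B]]B}]B ⇒ [{[[[B]]]B}]B   [B ::= [ B ]]
[{[[[B]]]B}]B ⇒ [{[[[[]]]]B}]B   [B ::= [ ]]
[{[[[[]]]]B}]B ⇒ [{[[[[]]]][B]}]B   [B ::= [ B ]]
[{[[[[]]]][B]}]B ⇒ [{[[[[]]]][[]]}]B   [B ::= [ ]]
[{[[[[]]]][[]]}]B ⇒ [{[[[[]]]][[]]}][]   [B ::= [ ]]

B ⇒ BB ⇒ [B]B ⇒ [S]B ⇒ [{B}]B ⇒ [{BB}]B ⇒ [{[B]B}]B ⇒ [{[[B]]B}]B ⇒ [{[[[B]]]B}]B ⇒ [{[[[[]]]]B}]B ⇒ [{[[[[]]]][B]}]B ⇒ [{[[[[]]]][[]]}]B ⇒ [{[[[[]]]][[]]}][]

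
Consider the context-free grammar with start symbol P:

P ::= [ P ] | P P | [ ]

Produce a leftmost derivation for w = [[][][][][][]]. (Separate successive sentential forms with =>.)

P=>[P]=>[PP]=>[PPP]=>[PPPP]=>[PPPPP]=>[PPPPPP]=>[[]PPPPP]=>[[][]PPPP]=>[[][][]PPP]=>[[][][][]PP]=>[[][][][][]P]=>[[][][][][][]]

P => [P]   [P ::= [ P ]]
[P] => [PP]   [P ::= P P]
[PP] => [PPP]   [P ::= P P]
[PPP] => [PPPP]   [P ::= P P]
[PPPP] => [PPPPP]   [P ::= P P]
[PPPPP] => [PPPPPP]   [P ::= P P]
[PPPPPP] => [[]PPPPP]   [P ::= [ ]]
[[]PPPPP] => [[][]PPPP]   [P ::= [ ]]
[[][]PPPP] => [[][][]PPP]   [P ::= [ ]]
[[][][]PPP] => [[][][][]PP]   [P ::= [ ]]
[[][][][]PP] => [[][][][][]P]   [P ::= [ ]]
[[][][][][]P] => [[][][][][][]]   [P ::= [ ]]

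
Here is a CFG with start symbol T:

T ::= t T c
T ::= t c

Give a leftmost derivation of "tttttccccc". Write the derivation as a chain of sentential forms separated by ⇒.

T ⇒ tTc   [T ::= t T c]
tTc ⇒ ttTcc   [T ::= t T c]
ttTcc ⇒ tttTccc   [T ::= t T c]
tttTccc ⇒ ttttTcccc   [T ::= t T c]
ttttTcccc ⇒ tttttccccc   [T ::= t c]

T⇒tTc⇒ttTcc⇒tttTccc⇒ttttTcccc⇒tttttccccc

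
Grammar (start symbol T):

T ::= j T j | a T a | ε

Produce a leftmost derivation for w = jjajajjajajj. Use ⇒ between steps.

T⇒jTj⇒jjTjj⇒jjaTajj⇒jjajTjajj⇒jjajaTajajj⇒jjajajTjajajj⇒jjajajjajajj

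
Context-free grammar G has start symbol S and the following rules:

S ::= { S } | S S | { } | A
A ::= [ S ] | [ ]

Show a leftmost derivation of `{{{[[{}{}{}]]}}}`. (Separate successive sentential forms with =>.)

S => {S} => {{S}} => {{{S}}} => {{{A}}} => {{{[S]}}} => {{{[A]}}} => {{{[[S]]}}} => {{{[[SS]]}}} => {{{[[{}S]]}}} => {{{[[{}SS]]}}} => {{{[[{}{}S]]}}} => {{{[[{}{}{}]]}}}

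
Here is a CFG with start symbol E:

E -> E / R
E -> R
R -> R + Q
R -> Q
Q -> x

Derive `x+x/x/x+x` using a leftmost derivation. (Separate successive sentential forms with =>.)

E=>E/R=>E/R/R=>R/R/R=>R+Q/R/R=>Q+Q/R/R=>x+Q/R/R=>x+x/R/R=>x+x/Q/R=>x+x/x/R=>x+x/x/R+Q=>x+x/x/Q+Q=>x+x/x/x+Q=>x+x/x/x+x

E => E/R   [E -> E / R]
E/R => E/R/R   [E -> E / R]
E/R/R => R/R/R   [E -> R]
R/R/R => R+Q/R/R   [R -> R + Q]
R+Q/R/R => Q+Q/R/R   [R -> Q]
Q+Q/R/R => x+Q/R/R   [Q -> x]
x+Q/R/R => x+x/R/R   [Q -> x]
x+x/R/R => x+x/Q/R   [R -> Q]
x+x/Q/R => x+x/x/R   [Q -> x]
x+x/x/R => x+x/x/R+Q   [R -> R + Q]
x+x/x/R+Q => x+x/x/Q+Q   [R -> Q]
x+x/x/Q+Q => x+x/x/x+Q   [Q -> x]
x+x/x/x+Q => x+x/x/x+x   [Q -> x]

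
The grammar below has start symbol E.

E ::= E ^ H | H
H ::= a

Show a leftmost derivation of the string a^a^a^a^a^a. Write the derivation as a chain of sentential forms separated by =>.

E => E^H => E^H^H => E^H^H^H => E^H^H^H^H => E^H^H^H^H^H => H^H^H^H^H^H => a^H^H^H^H^H => a^a^H^H^H^H => a^a^a^H^H^H => a^a^a^a^H^H => a^a^a^a^a^H => a^a^a^a^a^a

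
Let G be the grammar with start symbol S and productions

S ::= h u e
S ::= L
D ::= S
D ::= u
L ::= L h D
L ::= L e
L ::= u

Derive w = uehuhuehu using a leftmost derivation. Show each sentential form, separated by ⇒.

S ⇒ L   [S ::= L]
L ⇒ LhD   [L ::= L h D]
LhD ⇒ LehD   [L ::= L e]
LehD ⇒ LhDehD   [L ::= L h D]
LhDehD ⇒ LhDhDehD   [L ::= L h D]
LhDhDehD ⇒ LehDhDehD   [L ::= L e]
LehDhDehD ⇒ uehDhDehD   [L ::= u]
uehDhDehD ⇒ uehShDehD   [D ::= S]
uehShDehD ⇒ uehLhDehD   [S ::= L]
uehLhDehD ⇒ uehuhDehD   [L ::= u]
uehuhDehD ⇒ uehuhuehD   [D ::= u]
uehuhuehD ⇒ uehuhuehu   [D ::= u]

S ⇒ L ⇒ LhD ⇒ LehD ⇒ LhDehD ⇒ LhDhDehD ⇒ LehDhDehD ⇒ uehDhDehD ⇒ uehShDehD ⇒ uehLhDehD ⇒ uehuhDehD ⇒ uehuhuehD ⇒ uehuhuehu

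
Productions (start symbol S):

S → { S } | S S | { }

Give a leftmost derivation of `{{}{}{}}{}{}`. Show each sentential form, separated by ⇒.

S⇒SS⇒SSS⇒{S}SS⇒{SS}SS⇒{SSS}SS⇒{{}SS}SS⇒{{}{}S}SS⇒{{}{}{}}SS⇒{{}{}{}}{}S⇒{{}{}{}}{}{}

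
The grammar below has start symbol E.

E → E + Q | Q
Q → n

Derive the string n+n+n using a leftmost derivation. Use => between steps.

E => E+Q   [E → E + Q]
E+Q => E+Q+Q   [E → E + Q]
E+Q+Q => Q+Q+Q   [E → Q]
Q+Q+Q => n+Q+Q   [Q → n]
n+Q+Q => n+n+Q   [Q → n]
n+n+Q => n+n+n   [Q → n]

E => E+Q => E+Q+Q => Q+Q+Q => n+Q+Q => n+n+Q => n+n+n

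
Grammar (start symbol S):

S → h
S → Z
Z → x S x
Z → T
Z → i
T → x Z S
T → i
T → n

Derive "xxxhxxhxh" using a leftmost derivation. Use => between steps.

S => Z => T => xZS => xTS => xxZSS => xxxSxSS => xxxhxSS => xxxhxZS => xxxhxxSxS => xxxhxxhxS => xxxhxxhxh

S => Z   [S → Z]
Z => T   [Z → T]
T => xZS   [T → x Z S]
xZS => xTS   [Z → T]
xTS => xxZSS   [T → x Z S]
xxZSS => xxxSxSS   [Z → x S x]
xxxSxSS => xxxhxSS   [S → h]
xxxhxSS => xxxhxZS   [S → Z]
xxxhxZS => xxxhxxSxS   [Z → x S x]
xxxhxxSxS => xxxhxxhxS   [S → h]
xxxhxxhxS => xxxhxxhxh   [S → h]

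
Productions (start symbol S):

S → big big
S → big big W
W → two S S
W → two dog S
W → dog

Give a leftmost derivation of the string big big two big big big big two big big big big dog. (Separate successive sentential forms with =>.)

S => big big W => big big two S S => big big two big big S => big big two big big big big W => big big two big big big big two S S => big big two big big big big two big big S => big big two big big big big two big big big big W => big big two big big big big two big big big big dog

S => big big W   [S → big big W]
big big W => big big two S S   [W → two S S]
big big two S S => big big two big big S   [S → big big]
big big two big big S => big big two big big big big W   [S → big big W]
big big two big big big big W => big big two big big big big two S S   [W → two S S]
big big two big big big big two S S => big big two big big big big two big big S   [S → big big]
big big two big big big big two big big S => big big two big big big big two big big big big W   [S → big big W]
big big two big big big big two big big big big W => big big two big big big big two big big big big dog   [W → dog]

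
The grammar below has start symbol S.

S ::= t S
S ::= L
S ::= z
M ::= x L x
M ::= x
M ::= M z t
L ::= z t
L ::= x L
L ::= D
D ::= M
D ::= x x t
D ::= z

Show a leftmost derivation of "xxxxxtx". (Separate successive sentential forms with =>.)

S => L => xL => xD => xM => xxLx => xxxLx => xxxDx => xxxxxtx

S => L   [S ::= L]
L => xL   [L ::= x L]
xL => xD   [L ::= D]
xD => xM   [D ::= M]
xM => xxLx   [M ::= x L x]
xxLx => xxxLx   [L ::= x L]
xxxLx => xxxDx   [L ::= D]
xxxDx => xxxxxtx   [D ::= x x t]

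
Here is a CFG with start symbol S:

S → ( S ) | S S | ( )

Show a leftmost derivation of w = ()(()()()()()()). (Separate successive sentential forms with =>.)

S => SS   [S → S S]
SS => ()S   [S → ( )]
()S => ()(S)   [S → ( S )]
()(S) => ()(SS)   [S → S S]
()(SS) => ()(SSS)   [S → S S]
()(SSS) => ()(SSSS)   [S → S S]
()(SSSS) => ()(SSSSS)   [S → S S]
()(SSSSS) => ()(SSSSSS)   [S → S S]
()(SSSSSS) => ()(()SSSSS)   [S → ( )]
()(()SSSSS) => ()(()()SSSS)   [S → ( )]
()(()()SSSS) => ()(()()()SSS)   [S → ( )]
()(()()()SSS) => ()(()()()()SS)   [S → ( )]
()(()()()()SS) => ()(()()()()()S)   [S → ( )]
()(()()()()()S) => ()(()()()()()())   [S → ( )]

S => SS => ()S => ()(S) => ()(SS) => ()(SSS) => ()(SSSS) => ()(SSSSS) => ()(SSSSSS) => ()(()SSSSS) => ()(()()SSSS) => ()(()()()SSS) => ()(()()()()SS) => ()(()()()()()S) => ()(()()()()()())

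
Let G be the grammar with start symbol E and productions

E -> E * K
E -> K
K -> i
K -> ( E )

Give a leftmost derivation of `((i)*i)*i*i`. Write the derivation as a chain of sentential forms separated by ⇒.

E ⇒ E*K ⇒ E*K*K ⇒ K*K*K ⇒ (E)*K*K ⇒ (E*K)*K*K ⇒ (K*K)*K*K ⇒ ((E)*K)*K*K ⇒ ((K)*K)*K*K ⇒ ((i)*K)*K*K ⇒ ((i)*i)*K*K ⇒ ((i)*i)*i*K ⇒ ((i)*i)*i*i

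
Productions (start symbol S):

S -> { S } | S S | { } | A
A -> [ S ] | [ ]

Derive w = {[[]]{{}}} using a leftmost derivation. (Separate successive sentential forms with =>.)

S => {S}   [S -> { S }]
{S} => {SS}   [S -> S S]
{SS} => {AS}   [S -> A]
{AS} => {[S]S}   [A -> [ S ]]
{[S]S} => {[A]S}   [S -> A]
{[A]S} => {[[]]S}   [A -> [ ]]
{[[]]S} => {[[]]{S}}   [S -> { S }]
{[[]]{S}} => {[[]]{{}}}   [S -> { }]

S=>{S}=>{SS}=>{AS}=>{[S]S}=>{[A]S}=>{[[]]S}=>{[[]]{S}}=>{[[]]{{}}}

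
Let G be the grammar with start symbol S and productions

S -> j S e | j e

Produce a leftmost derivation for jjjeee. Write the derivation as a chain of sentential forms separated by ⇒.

S ⇒ jSe ⇒ jjSee ⇒ jjjeee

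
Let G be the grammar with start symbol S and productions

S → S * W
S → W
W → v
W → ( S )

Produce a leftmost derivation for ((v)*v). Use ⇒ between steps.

S⇒W⇒(S)⇒(S*W)⇒(W*W)⇒((S)*W)⇒((W)*W)⇒((v)*W)⇒((v)*v)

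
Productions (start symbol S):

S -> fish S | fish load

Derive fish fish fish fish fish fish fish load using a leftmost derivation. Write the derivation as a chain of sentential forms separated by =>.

S => fish S   [S -> fish S]
fish S => fish fish S   [S -> fish S]
fish fish S => fish fish fish S   [S -> fish S]
fish fish fish S => fish fish fish fish S   [S -> fish S]
fish fish fish fish S => fish fish fish fish fish S   [S -> fish S]
fish fish fish fish fish S => fish fish fish fish fish fish S   [S -> fish S]
fish fish fish fish fish fish S => fish fish fish fish fish fish fish load   [S -> fish load]

S => fish S => fish fish S => fish fish fish S => fish fish fish fish S => fish fish fish fish fish S => fish fish fish fish fish fish S => fish fish fish fish fish fish fish load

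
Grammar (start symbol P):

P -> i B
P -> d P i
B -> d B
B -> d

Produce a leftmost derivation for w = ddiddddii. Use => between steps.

P => dPi => ddPii => ddiBii => ddidBii => ddiddBii => ddidddBii => ddiddddii

P => dPi   [P -> d P i]
dPi => ddPii   [P -> d P i]
ddPii => ddiBii   [P -> i B]
ddiBii => ddidBii   [B -> d B]
ddidBii => ddiddBii   [B -> d B]
ddiddBii => ddidddBii   [B -> d B]
ddidddBii => ddiddddii   [B -> d]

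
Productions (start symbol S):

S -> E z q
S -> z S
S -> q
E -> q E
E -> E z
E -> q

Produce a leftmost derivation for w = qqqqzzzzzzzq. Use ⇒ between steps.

S ⇒ Ezq ⇒ Ezzq ⇒ Ezzzq ⇒ qEzzzq ⇒ qEzzzzq ⇒ qqEzzzzq ⇒ qqqEzzzzq ⇒ qqqEzzzzzq ⇒ qqqEzzzzzzq ⇒ qqqEzzzzzzzq ⇒ qqqqzzzzzzzq

S ⇒ Ezq   [S -> E z q]
Ezq ⇒ Ezzq   [E -> E z]
Ezzq ⇒ Ezzzq   [E -> E z]
Ezzzq ⇒ qEzzzq   [E -> q E]
qEzzzq ⇒ qEzzzzq   [E -> E z]
qEzzzzq ⇒ qqEzzzzq   [E -> q E]
qqEzzzzq ⇒ qqqEzzzzq   [E -> q E]
qqqEzzzzq ⇒ qqqEzzzzzq   [E -> E z]
qqqEzzzzzq ⇒ qqqEzzzzzzq   [E -> E z]
qqqEzzzzzzq ⇒ qqqEzzzzzzzq   [E -> E z]
qqqEzzzzzzzq ⇒ qqqqzzzzzzzq   [E -> q]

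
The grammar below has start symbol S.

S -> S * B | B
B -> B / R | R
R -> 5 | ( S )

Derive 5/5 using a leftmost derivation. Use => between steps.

S => B => B/R => R/R => 5/R => 5/5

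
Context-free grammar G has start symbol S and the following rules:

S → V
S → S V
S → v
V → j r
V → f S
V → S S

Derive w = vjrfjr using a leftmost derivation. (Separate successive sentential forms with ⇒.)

S ⇒ SV   [S → S V]
SV ⇒ SVV   [S → S V]
SVV ⇒ vVV   [S → v]
vVV ⇒ vjrV   [V → j r]
vjrV ⇒ vjrfS   [V → f S]
vjrfS ⇒ vjrfV   [S → V]
vjrfV ⇒ vjrfjr   [V → j r]

S ⇒ SV ⇒ SVV ⇒ vVV ⇒ vjrV ⇒ vjrfS ⇒ vjrfV ⇒ vjrfjr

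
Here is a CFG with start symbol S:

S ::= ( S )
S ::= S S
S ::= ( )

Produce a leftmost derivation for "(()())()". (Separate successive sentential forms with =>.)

S => SS => (S)S => (SS)S => (()S)S => (()())S => (()())()

S => SS   [S ::= S S]
SS => (S)S   [S ::= ( S )]
(S)S => (SS)S   [S ::= S S]
(SS)S => (()S)S   [S ::= ( )]
(()S)S => (()())S   [S ::= ( )]
(()())S => (()())()   [S ::= ( )]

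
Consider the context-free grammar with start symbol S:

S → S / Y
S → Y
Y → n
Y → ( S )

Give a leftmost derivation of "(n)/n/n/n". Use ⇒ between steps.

S ⇒ S/Y ⇒ S/Y/Y ⇒ S/Y/Y/Y ⇒ Y/Y/Y/Y ⇒ (S)/Y/Y/Y ⇒ (Y)/Y/Y/Y ⇒ (n)/Y/Y/Y ⇒ (n)/n/Y/Y ⇒ (n)/n/n/Y ⇒ (n)/n/n/n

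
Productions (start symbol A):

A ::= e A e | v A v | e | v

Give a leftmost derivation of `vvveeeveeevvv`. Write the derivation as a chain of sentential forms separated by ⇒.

A ⇒ vAv ⇒ vvAvv ⇒ vvvAvvv ⇒ vvveAevvv ⇒ vvveeAeevvv ⇒ vvveeeAeeevvv ⇒ vvveeeveeevvv

A ⇒ vAv   [A ::= v A v]
vAv ⇒ vvAvv   [A ::= v A v]
vvAvv ⇒ vvvAvvv   [A ::= v A v]
vvvAvvv ⇒ vvveAevvv   [A ::= e A e]
vvveAevvv ⇒ vvveeAeevvv   [A ::= e A e]
vvveeAeevvv ⇒ vvveeeAeeevvv   [A ::= e A e]
vvveeeAeeevvv ⇒ vvveeeveeevvv   [A ::= v]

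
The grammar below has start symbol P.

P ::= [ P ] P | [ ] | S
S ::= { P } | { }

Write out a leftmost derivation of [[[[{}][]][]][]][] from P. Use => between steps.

P => [P]P   [P ::= [ P ] P]
[P]P => [[P]P]P   [P ::= [ P ] P]
[[P]P]P => [[[P]P]P]P   [P ::= [ P ] P]
[[[P]P]P]P => [[[[P]P]P]P]P   [P ::= [ P ] P]
[[[[P]P]P]P]P => [[[[S]P]P]P]P   [P ::= S]
[[[[S]P]P]P]P => [[[[{}]P]P]P]P   [S ::= { }]
[[[[{}]P]P]P]P => [[[[{}][]]P]P]P   [P ::= [ ]]
[[[[{}][]]P]P]P => [[[[{}][]][]]P]P   [P ::= [ ]]
[[[[{}][]][]]P]P => [[[[{}][]][]][]]P   [P ::= [ ]]
[[[[{}][]][]][]]P => [[[[{}][]][]][]][]   [P ::= [ ]]

P=>[P]P=>[[P]P]P=>[[[P]P]P]P=>[[[[P]P]P]P]P=>[[[[S]P]P]P]P=>[[[[{}]P]P]P]P=>[[[[{}][]]P]P]P=>[[[[{}][]][]]P]P=>[[[[{}][]][]][]]P=>[[[[{}][]][]][]][]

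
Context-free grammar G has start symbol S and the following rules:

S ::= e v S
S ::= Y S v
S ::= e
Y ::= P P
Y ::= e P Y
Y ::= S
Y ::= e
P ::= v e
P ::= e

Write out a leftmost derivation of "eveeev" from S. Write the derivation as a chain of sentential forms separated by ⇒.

S ⇒ YSv   [S ::= Y S v]
YSv ⇒ ePYSv   [Y ::= e P Y]
ePYSv ⇒ eveYSv   [P ::= v e]
eveYSv ⇒ eveSSv   [Y ::= S]
eveSSv ⇒ eveeSv   [S ::= e]
eveeSv ⇒ eveeev   [S ::= e]

S⇒YSv⇒ePYSv⇒eveYSv⇒eveSSv⇒eveeSv⇒eveeev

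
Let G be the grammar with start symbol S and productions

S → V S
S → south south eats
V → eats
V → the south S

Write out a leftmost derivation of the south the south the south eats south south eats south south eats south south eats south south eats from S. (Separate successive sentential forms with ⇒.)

S ⇒ V S ⇒ the south S S ⇒ the south V S S ⇒ the south the south S S S ⇒ the south the south V S S S ⇒ the south the south the south S S S S ⇒ the south the south the south V S S S S ⇒ the south the south the south eats S S S S ⇒ the south the south the south eats south south eats S S S ⇒ the south the south the south eats south south eats south south eats S S ⇒ the south the south the south eats south south eats south south eats south south eats S ⇒ the south the south the south eats south south eats south south eats south south eats south south eats

S ⇒ V S   [S → V S]
V S ⇒ the south S S   [V → the south S]
the south S S ⇒ the south V S S   [S → V S]
the south V S S ⇒ the south the south S S S   [V → the south S]
the south the south S S S ⇒ the south the south V S S S   [S → V S]
the south the south V S S S ⇒ the south the south the south S S S S   [V → the south S]
the south the south the south S S S S ⇒ the south the south the south V S S S S   [S → V S]
the south the south the south V S S S S ⇒ the south the south the south eats S S S S   [V → eats]
the south the south the south eats S S S S ⇒ the south the south the south eats south south eats S S S   [S → south south eats]
the south the south the south eats south south eats S S S ⇒ the south the south the south eats south south eats south south eats S S   [S → south south eats]
the south the south the south eats south south eats south south eats S S ⇒ the south the south the south eats south south eats south south eats south south eats S   [S → south south eats]
the south the south the south eats south south eats south south eats south south eats S ⇒ the south the south the south eats south south eats south south eats south south eats south south eats   [S → south south eats]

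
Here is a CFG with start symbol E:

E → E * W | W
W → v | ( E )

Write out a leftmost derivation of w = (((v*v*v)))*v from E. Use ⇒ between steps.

E ⇒ E*W ⇒ W*W ⇒ (E)*W ⇒ (W)*W ⇒ ((E))*W ⇒ ((W))*W ⇒ (((E)))*W ⇒ (((E*W)))*W ⇒ (((E*W*W)))*W ⇒ (((W*W*W)))*W ⇒ (((v*W*W)))*W ⇒ (((v*v*W)))*W ⇒ (((v*v*v)))*W ⇒ (((v*v*v)))*v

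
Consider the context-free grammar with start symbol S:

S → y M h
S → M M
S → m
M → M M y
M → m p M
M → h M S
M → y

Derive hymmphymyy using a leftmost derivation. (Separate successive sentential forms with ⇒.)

S⇒MM⇒hMSM⇒hySM⇒hymM⇒hymMMy⇒hymmpMMy⇒hymmphMSMy⇒hymmphySMy⇒hymmphymMy⇒hymmphymyy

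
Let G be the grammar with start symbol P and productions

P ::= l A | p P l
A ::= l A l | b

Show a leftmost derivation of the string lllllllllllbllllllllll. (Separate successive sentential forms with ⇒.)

P⇒lA⇒llAl⇒lllAll⇒llllAlll⇒lllllAllll⇒llllllAlllll⇒lllllllAllllll⇒llllllllAlllllll⇒lllllllllAllllllll⇒llllllllllAlllllllll⇒lllllllllllAllllllllll⇒lllllllllllbllllllllll

P ⇒ lA   [P ::= l A]
lA ⇒ llAl   [A ::= l A l]
llAl ⇒ lllAll   [A ::= l A l]
lllAll ⇒ llllAlll   [A ::= l A l]
llllAlll ⇒ lllllAllll   [A ::= l A l]
lllllAllll ⇒ llllllAlllll   [A ::= l A l]
llllllAlllll ⇒ lllllllAllllll   [A ::= l A l]
lllllllAllllll ⇒ llllllllAlllllll   [A ::= l A l]
llllllllAlllllll ⇒ lllllllllAllllllll   [A ::= l A l]
lllllllllAllllllll ⇒ llllllllllAlllllllll   [A ::= l A l]
llllllllllAlllllllll ⇒ lllllllllllAllllllllll   [A ::= l A l]
lllllllllllAllllllllll ⇒ lllllllllllbllllllllll   [A ::= b]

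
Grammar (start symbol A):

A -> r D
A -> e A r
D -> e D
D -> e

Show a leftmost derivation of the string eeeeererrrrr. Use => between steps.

A=>eAr=>eeArr=>eeeArrr=>eeeeArrrr=>eeeeeArrrrr=>eeeeerDrrrrr=>eeeeererrrrr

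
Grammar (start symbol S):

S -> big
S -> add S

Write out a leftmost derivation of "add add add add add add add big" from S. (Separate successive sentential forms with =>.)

S => add S   [S -> add S]
add S => add add S   [S -> add S]
add add S => add add add S   [S -> add S]
add add add S => add add add add S   [S -> add S]
add add add add S => add add add add add S   [S -> add S]
add add add add add S => add add add add add add S   [S -> add S]
add add add add add add S => add add add add add add add S   [S -> add S]
add add add add add add add S => add add add add add add add big   [S -> big]

S => add S => add add S => add add add S => add add add add S => add add add add add S => add add add add add add S => add add add add add add add S => add add add add add add add big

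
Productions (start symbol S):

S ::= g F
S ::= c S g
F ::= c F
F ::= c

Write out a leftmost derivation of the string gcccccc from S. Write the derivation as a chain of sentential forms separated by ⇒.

S ⇒ gF ⇒ gcF ⇒ gccF ⇒ gcccF ⇒ gccccF ⇒ gcccccF ⇒ gcccccc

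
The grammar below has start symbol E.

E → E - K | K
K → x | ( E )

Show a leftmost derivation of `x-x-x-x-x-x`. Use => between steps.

E => E-K => E-K-K => E-K-K-K => E-K-K-K-K => E-K-K-K-K-K => K-K-K-K-K-K => x-K-K-K-K-K => x-x-K-K-K-K => x-x-x-K-K-K => x-x-x-x-K-K => x-x-x-x-x-K => x-x-x-x-x-x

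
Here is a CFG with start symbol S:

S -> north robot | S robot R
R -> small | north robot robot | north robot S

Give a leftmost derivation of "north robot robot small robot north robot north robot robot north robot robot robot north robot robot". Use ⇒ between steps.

S ⇒ S robot R   [S -> S robot R]
S robot R ⇒ S robot R robot R   [S -> S robot R]
S robot R robot R ⇒ S robot R robot R robot R   [S -> S robot R]
S robot R robot R robot R ⇒ north robot robot R robot R robot R   [S -> north robot]
north robot robot R robot R robot R ⇒ north robot robot small robot R robot R   [R -> small]
north robot robot small robot R robot R ⇒ north robot robot small robot north robot S robot R   [R -> north robot S]
north robot robot small robot north robot S robot R ⇒ north robot robot small robot north robot S robot R robot R   [S -> S robot R]
north robot robot small robot north robot S robot R robot R ⇒ north robot robot small robot north robot north robot robot R robot R   [S -> north robot]
north robot robot small robot north robot north robot robot R robot R ⇒ north robot robot small robot north robot north robot robot north robot robot robot R   [R -> north robot robot]
north robot robot small robot north robot north robot robot north robot robot robot R ⇒ north robot robot small robot north robot north robot robot north robot robot robot north robot robot   [R -> north robot robot]

S ⇒ S robot R ⇒ S robot R robot R ⇒ S robot R robot R robot R ⇒ north robot robot R robot R robot R ⇒ north robot robot small robot R robot R ⇒ north robot robot small robot north robot S robot R ⇒ north robot robot small robot north robot S robot R robot R ⇒ north robot robot small robot north robot north robot robot R robot R ⇒ north robot robot small robot north robot north robot robot north robot robot robot R ⇒ north robot robot small robot north robot north robot robot north robot robot robot north robot robot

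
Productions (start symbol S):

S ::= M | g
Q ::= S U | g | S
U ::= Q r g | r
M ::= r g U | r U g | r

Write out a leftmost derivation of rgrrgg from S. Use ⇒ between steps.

S ⇒ M   [S ::= M]
M ⇒ rUg   [M ::= r U g]
rUg ⇒ rQrgg   [U ::= Q r g]
rQrgg ⇒ rSUrgg   [Q ::= S U]
rSUrgg ⇒ rgUrgg   [S ::= g]
rgUrgg ⇒ rgrrgg   [U ::= r]

S ⇒ M ⇒ rUg ⇒ rQrgg ⇒ rSUrgg ⇒ rgUrgg ⇒ rgrrgg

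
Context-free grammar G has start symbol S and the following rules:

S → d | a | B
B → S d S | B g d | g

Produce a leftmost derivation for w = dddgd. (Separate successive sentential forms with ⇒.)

S ⇒ B   [S → B]
B ⇒ Bgd   [B → B g d]
Bgd ⇒ SdSgd   [B → S d S]
SdSgd ⇒ ddSgd   [S → d]
ddSgd ⇒ dddgd   [S → d]

S⇒B⇒Bgd⇒SdSgd⇒ddSgd⇒dddgd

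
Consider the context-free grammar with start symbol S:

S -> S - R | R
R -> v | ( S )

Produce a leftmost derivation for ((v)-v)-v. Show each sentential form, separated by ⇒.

S⇒S-R⇒R-R⇒(S)-R⇒(S-R)-R⇒(R-R)-R⇒((S)-R)-R⇒((R)-R)-R⇒((v)-R)-R⇒((v)-v)-R⇒((v)-v)-v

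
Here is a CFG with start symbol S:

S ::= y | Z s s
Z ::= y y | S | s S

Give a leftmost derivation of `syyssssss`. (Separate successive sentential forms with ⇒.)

S ⇒ Zss   [S ::= Z s s]
Zss ⇒ sSss   [Z ::= s S]
sSss ⇒ sZssss   [S ::= Z s s]
sZssss ⇒ sSssss   [Z ::= S]
sSssss ⇒ sZssssss   [S ::= Z s s]
sZssssss ⇒ syyssssss   [Z ::= y y]

S ⇒ Zss ⇒ sSss ⇒ sZssss ⇒ sSssss ⇒ sZssssss ⇒ syyssssss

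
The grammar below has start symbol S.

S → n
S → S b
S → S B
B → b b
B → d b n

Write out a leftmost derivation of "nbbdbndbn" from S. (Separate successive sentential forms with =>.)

S=>SB=>SBB=>SbBB=>SbbBB=>nbbBB=>nbbdbnB=>nbbdbndbn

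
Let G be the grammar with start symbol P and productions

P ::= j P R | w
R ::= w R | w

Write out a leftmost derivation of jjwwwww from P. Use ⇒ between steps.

P ⇒ jPR   [P ::= j P R]
jPR ⇒ jjPRR   [P ::= j P R]
jjPRR ⇒ jjwRR   [P ::= w]
jjwRR ⇒ jjwwRR   [R ::= w R]
jjwwRR ⇒ jjwwwR   [R ::= w]
jjwwwR ⇒ jjwwwwR   [R ::= w R]
jjwwwwR ⇒ jjwwwww   [R ::= w]

P ⇒ jPR ⇒ jjPRR ⇒ jjwRR ⇒ jjwwRR ⇒ jjwwwR ⇒ jjwwwwR ⇒ jjwwwww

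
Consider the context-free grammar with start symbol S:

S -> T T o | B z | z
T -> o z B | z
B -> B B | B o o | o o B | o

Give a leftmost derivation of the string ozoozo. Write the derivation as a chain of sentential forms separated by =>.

S => TTo => ozBTo => ozBBTo => ozoBTo => ozooTo => ozoozo

S => TTo   [S -> T T o]
TTo => ozBTo   [T -> o z B]
ozBTo => ozBBTo   [B -> B B]
ozBBTo => ozoBTo   [B -> o]
ozoBTo => ozooTo   [B -> o]
ozooTo => ozoozo   [T -> z]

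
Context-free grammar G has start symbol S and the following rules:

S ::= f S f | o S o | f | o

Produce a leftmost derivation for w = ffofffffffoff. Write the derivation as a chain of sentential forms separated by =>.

S => fSf   [S ::= f S f]
fSf => ffSff   [S ::= f S f]
ffSff => ffoSoff   [S ::= o S o]
ffoSoff => ffofSfoff   [S ::= f S f]
ffofSfoff => ffoffSffoff   [S ::= f S f]
ffoffSffoff => ffofffSfffoff   [S ::= f S f]
ffofffSfffoff => ffofffffffoff   [S ::= f]

S => fSf => ffSff => ffoSoff => ffofSfoff => ffoffSffoff => ffofffSfffoff => ffofffffffoff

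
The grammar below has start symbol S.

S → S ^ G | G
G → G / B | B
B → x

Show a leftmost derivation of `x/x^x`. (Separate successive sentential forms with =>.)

S => S^G   [S → S ^ G]
S^G => G^G   [S → G]
G^G => G/B^G   [G → G / B]
G/B^G => B/B^G   [G → B]
B/B^G => x/B^G   [B → x]
x/B^G => x/x^G   [B → x]
x/x^G => x/x^B   [G → B]
x/x^B => x/x^x   [B → x]

S=>S^G=>G^G=>G/B^G=>B/B^G=>x/B^G=>x/x^G=>x/x^B=>x/x^x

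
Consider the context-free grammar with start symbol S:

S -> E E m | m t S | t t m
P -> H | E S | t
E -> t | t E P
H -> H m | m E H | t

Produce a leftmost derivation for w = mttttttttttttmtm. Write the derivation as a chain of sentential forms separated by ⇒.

S ⇒ mtS ⇒ mtEEm ⇒ mttEPEm ⇒ mtttPEm ⇒ mtttESEm ⇒ mttttEPSEm ⇒ mtttttEPPSEm ⇒ mttttttEPPPSEm ⇒ mtttttttPPPSEm ⇒ mttttttttPPSEm ⇒ mtttttttttPSEm ⇒ mttttttttttSEm ⇒ mttttttttttttmEm ⇒ mttttttttttttmtm

S ⇒ mtS   [S -> m t S]
mtS ⇒ mtEEm   [S -> E E m]
mtEEm ⇒ mttEPEm   [E -> t E P]
mttEPEm ⇒ mtttPEm   [E -> t]
mtttPEm ⇒ mtttESEm   [P -> E S]
mtttESEm ⇒ mttttEPSEm   [E -> t E P]
mttttEPSEm ⇒ mtttttEPPSEm   [E -> t E P]
mtttttEPPSEm ⇒ mttttttEPPPSEm   [E -> t E P]
mttttttEPPPSEm ⇒ mtttttttPPPSEm   [E -> t]
mtttttttPPPSEm ⇒ mttttttttPPSEm   [P -> t]
mttttttttPPSEm ⇒ mtttttttttPSEm   [P -> t]
mtttttttttPSEm ⇒ mttttttttttSEm   [P -> t]
mttttttttttSEm ⇒ mttttttttttttmEm   [S -> t t m]
mttttttttttttmEm ⇒ mttttttttttttmtm   [E -> t]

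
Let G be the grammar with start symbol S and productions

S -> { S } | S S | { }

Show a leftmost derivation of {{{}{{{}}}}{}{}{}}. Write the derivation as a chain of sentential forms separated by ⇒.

S⇒{S}⇒{SS}⇒{SSS}⇒{SSSS}⇒{{S}SSS}⇒{{SS}SSS}⇒{{{}S}SSS}⇒{{{}{S}}SSS}⇒{{{}{{S}}}SSS}⇒{{{}{{{}}}}SSS}⇒{{{}{{{}}}}{}SS}⇒{{{}{{{}}}}{}{}S}⇒{{{}{{{}}}}{}{}{}}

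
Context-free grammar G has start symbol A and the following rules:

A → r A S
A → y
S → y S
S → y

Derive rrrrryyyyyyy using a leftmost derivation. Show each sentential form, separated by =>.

A => rAS   [A → r A S]
rAS => rrASS   [A → r A S]
rrASS => rrrASSS   [A → r A S]
rrrASSS => rrrrASSSS   [A → r A S]
rrrrASSSS => rrrrrASSSSS   [A → r A S]
rrrrrASSSSS => rrrrrySSSSS   [A → y]
rrrrrySSSSS => rrrrryySSSSS   [S → y S]
rrrrryySSSSS => rrrrryyySSSS   [S → y]
rrrrryyySSSS => rrrrryyyySSS   [S → y]
rrrrryyyySSS => rrrrryyyyySS   [S → y]
rrrrryyyyySS => rrrrryyyyyyS   [S → y]
rrrrryyyyyyS => rrrrryyyyyyy   [S → y]

A => rAS => rrASS => rrrASSS => rrrrASSSS => rrrrrASSSSS => rrrrrySSSSS => rrrrryySSSSS => rrrrryyySSSS => rrrrryyyySSS => rrrrryyyyySS => rrrrryyyyyyS => rrrrryyyyyyy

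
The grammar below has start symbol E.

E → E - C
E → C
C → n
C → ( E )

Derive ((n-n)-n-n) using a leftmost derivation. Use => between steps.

E => C => (E) => (E-C) => (E-C-C) => (C-C-C) => ((E)-C-C) => ((E-C)-C-C) => ((C-C)-C-C) => ((n-C)-C-C) => ((n-n)-C-C) => ((n-n)-n-C) => ((n-n)-n-n)

E => C   [E → C]
C => (E)   [C → ( E )]
(E) => (E-C)   [E → E - C]
(E-C) => (E-C-C)   [E → E - C]
(E-C-C) => (C-C-C)   [E → C]
(C-C-C) => ((E)-C-C)   [C → ( E )]
((E)-C-C) => ((E-C)-C-C)   [E → E - C]
((E-C)-C-C) => ((C-C)-C-C)   [E → C]
((C-C)-C-C) => ((n-C)-C-C)   [C → n]
((n-C)-C-C) => ((n-n)-C-C)   [C → n]
((n-n)-C-C) => ((n-n)-n-C)   [C → n]
((n-n)-n-C) => ((n-n)-n-n)   [C → n]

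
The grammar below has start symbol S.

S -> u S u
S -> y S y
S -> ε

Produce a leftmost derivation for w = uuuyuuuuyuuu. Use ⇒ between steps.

S ⇒ uSu   [S -> u S u]
uSu ⇒ uuSuu   [S -> u S u]
uuSuu ⇒ uuuSuuu   [S -> u S u]
uuuSuuu ⇒ uuuySyuuu   [S -> y S y]
uuuySyuuu ⇒ uuuyuSuyuuu   [S -> u S u]
uuuyuSuyuuu ⇒ uuuyuuSuuyuuu   [S -> u S u]
uuuyuuSuuyuuu ⇒ uuuyuuuuyuuu   [S -> ε]

S ⇒ uSu ⇒ uuSuu ⇒ uuuSuuu ⇒ uuuySyuuu ⇒ uuuyuSuyuuu ⇒ uuuyuuSuuyuuu ⇒ uuuyuuuuyuuu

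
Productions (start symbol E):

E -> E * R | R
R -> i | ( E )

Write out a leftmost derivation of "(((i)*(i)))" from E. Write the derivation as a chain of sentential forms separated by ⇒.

E⇒R⇒(E)⇒(R)⇒((E))⇒((E*R))⇒((R*R))⇒(((E)*R))⇒(((R)*R))⇒(((i)*R))⇒(((i)*(E)))⇒(((i)*(R)))⇒(((i)*(i)))

E ⇒ R   [E -> R]
R ⇒ (E)   [R -> ( E )]
(E) ⇒ (R)   [E -> R]
(R) ⇒ ((E))   [R -> ( E )]
((E)) ⇒ ((E*R))   [E -> E * R]
((E*R)) ⇒ ((R*R))   [E -> R]
((R*R)) ⇒ (((E)*R))   [R -> ( E )]
(((E)*R)) ⇒ (((R)*R))   [E -> R]
(((R)*R)) ⇒ (((i)*R))   [R -> i]
(((i)*R)) ⇒ (((i)*(E)))   [R -> ( E )]
(((i)*(E))) ⇒ (((i)*(R)))   [E -> R]
(((i)*(R))) ⇒ (((i)*(i)))   [R -> i]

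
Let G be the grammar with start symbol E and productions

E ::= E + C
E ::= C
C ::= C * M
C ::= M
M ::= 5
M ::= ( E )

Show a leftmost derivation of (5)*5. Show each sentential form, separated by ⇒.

E ⇒ C   [E ::= C]
C ⇒ C*M   [C ::= C * M]
C*M ⇒ M*M   [C ::= M]
M*M ⇒ (E)*M   [M ::= ( E )]
(E)*M ⇒ (C)*M   [E ::= C]
(C)*M ⇒ (M)*M   [C ::= M]
(M)*M ⇒ (5)*M   [M ::= 5]
(5)*M ⇒ (5)*5   [M ::= 5]

E ⇒ C ⇒ C*M ⇒ M*M ⇒ (E)*M ⇒ (C)*M ⇒ (M)*M ⇒ (5)*M ⇒ (5)*5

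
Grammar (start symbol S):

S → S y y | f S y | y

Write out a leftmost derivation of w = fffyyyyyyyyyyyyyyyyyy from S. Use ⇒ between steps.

S ⇒ Syy ⇒ fSyyy ⇒ ffSyyyy ⇒ fffSyyyyy ⇒ fffSyyyyyyy ⇒ fffSyyyyyyyyy ⇒ fffSyyyyyyyyyyy ⇒ fffSyyyyyyyyyyyyy ⇒ fffSyyyyyyyyyyyyyyy ⇒ fffSyyyyyyyyyyyyyyyyy ⇒ fffyyyyyyyyyyyyyyyyyy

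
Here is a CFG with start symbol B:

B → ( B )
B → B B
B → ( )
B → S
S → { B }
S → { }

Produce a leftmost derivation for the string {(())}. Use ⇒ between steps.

B ⇒ S   [B → S]
S ⇒ {B}   [S → { B }]
{B} ⇒ {(B)}   [B → ( B )]
{(B)} ⇒ {(())}   [B → ( )]

B⇒S⇒{B}⇒{(B)}⇒{(())}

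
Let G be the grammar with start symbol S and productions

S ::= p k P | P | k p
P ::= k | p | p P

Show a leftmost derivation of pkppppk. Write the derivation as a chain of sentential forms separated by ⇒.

S ⇒ pkP ⇒ pkpP ⇒ pkppP ⇒ pkpppP ⇒ pkppppP ⇒ pkppppk

S ⇒ pkP   [S ::= p k P]
pkP ⇒ pkpP   [P ::= p P]
pkpP ⇒ pkppP   [P ::= p P]
pkppP ⇒ pkpppP   [P ::= p P]
pkpppP ⇒ pkppppP   [P ::= p P]
pkppppP ⇒ pkppppk   [P ::= k]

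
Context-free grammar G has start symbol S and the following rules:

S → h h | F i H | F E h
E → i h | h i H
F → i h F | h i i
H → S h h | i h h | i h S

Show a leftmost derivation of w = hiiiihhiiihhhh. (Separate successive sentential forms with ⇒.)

S⇒FiH⇒hiiiH⇒hiiiShh⇒hiiiFEhhh⇒hiiiihFEhhh⇒hiiiihhiiEhhh⇒hiiiihhiiihhhh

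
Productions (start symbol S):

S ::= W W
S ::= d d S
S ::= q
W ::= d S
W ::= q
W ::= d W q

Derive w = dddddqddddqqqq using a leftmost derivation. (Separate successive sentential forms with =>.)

S => WW => dWqW => ddSqW => ddWWqW => dddSWqW => dddddSWqW => dddddqWqW => dddddqdSqW => dddddqdddSqW => dddddqdddWWqW => dddddqddddSWqW => dddddqddddqWqW => dddddqddddqqqW => dddddqddddqqqq

S => WW   [S ::= W W]
WW => dWqW   [W ::= d W q]
dWqW => ddSqW   [W ::= d S]
ddSqW => ddWWqW   [S ::= W W]
ddWWqW => dddSWqW   [W ::= d S]
dddSWqW => dddddSWqW   [S ::= d d S]
dddddSWqW => dddddqWqW   [S ::= q]
dddddqWqW => dddddqdSqW   [W ::= d S]
dddddqdSqW => dddddqdddSqW   [S ::= d d S]
dddddqdddSqW => dddddqdddWWqW   [S ::= W W]
dddddqdddWWqW => dddddqddddSWqW   [W ::= d S]
dddddqddddSWqW => dddddqddddqWqW   [S ::= q]
dddddqddddqWqW => dddddqddddqqqW   [W ::= q]
dddddqddddqqqW => dddddqddddqqqq   [W ::= q]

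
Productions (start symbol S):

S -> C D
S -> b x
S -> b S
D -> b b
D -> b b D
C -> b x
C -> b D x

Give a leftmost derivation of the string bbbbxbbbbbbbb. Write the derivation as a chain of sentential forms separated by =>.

S => bS   [S -> b S]
bS => bCD   [S -> C D]
bCD => bbDxD   [C -> b D x]
bbDxD => bbbbxD   [D -> b b]
bbbbxD => bbbbxbbD   [D -> b b D]
bbbbxbbD => bbbbxbbbbD   [D -> b b D]
bbbbxbbbbD => bbbbxbbbbbbD   [D -> b b D]
bbbbxbbbbbbD => bbbbxbbbbbbbb   [D -> b b]

S=>bS=>bCD=>bbDxD=>bbbbxD=>bbbbxbbD=>bbbbxbbbbD=>bbbbxbbbbbbD=>bbbbxbbbbbbbb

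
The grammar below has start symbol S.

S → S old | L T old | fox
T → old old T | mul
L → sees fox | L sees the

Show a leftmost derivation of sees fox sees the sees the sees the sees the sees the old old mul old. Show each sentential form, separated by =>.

S => L T old => L sees the T old => L sees the sees the T old => L sees the sees the sees the T old => L sees the sees the sees the sees the T old => L sees the sees the sees the sees the sees the T old => sees fox sees the sees the sees the sees the sees the T old => sees fox sees the sees the sees the sees the sees the old old T old => sees fox sees the sees the sees the sees the sees the old old mul old

S => L T old   [S → L T old]
L T old => L sees the T old   [L → L sees the]
L sees the T old => L sees the sees the T old   [L → L sees the]
L sees the sees the T old => L sees the sees the sees the T old   [L → L sees the]
L sees the sees the sees the T old => L sees the sees the sees the sees the T old   [L → L sees the]
L sees the sees the sees the sees the T old => L sees the sees the sees the sees the sees the T old   [L → L sees the]
L sees the sees the sees the sees the sees the T old => sees fox sees the sees the sees the sees the sees the T old   [L → sees fox]
sees fox sees the sees the sees the sees the sees the T old => sees fox sees the sees the sees the sees the sees the old old T old   [T → old old T]
sees fox sees the sees the sees the sees the sees the old old T old => sees fox sees the sees the sees the sees the sees the old old mul old   [T → mul]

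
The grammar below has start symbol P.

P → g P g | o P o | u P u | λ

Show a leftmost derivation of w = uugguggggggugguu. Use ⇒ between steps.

P ⇒ uPu ⇒ uuPuu ⇒ uugPguu ⇒ uuggPgguu ⇒ uugguPugguu ⇒ uuggugPgugguu ⇒ uugguggPggugguu ⇒ uuggugggPgggugguu ⇒ uugguggggggugguu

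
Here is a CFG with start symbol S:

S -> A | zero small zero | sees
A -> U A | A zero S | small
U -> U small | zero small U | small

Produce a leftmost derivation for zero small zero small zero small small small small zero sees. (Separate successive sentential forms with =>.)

S => A   [S -> A]
A => A zero S   [A -> A zero S]
A zero S => U A zero S   [A -> U A]
U A zero S => U small A zero S   [U -> U small]
U small A zero S => zero small U small A zero S   [U -> zero small U]
zero small U small A zero S => zero small zero small U small A zero S   [U -> zero small U]
zero small zero small U small A zero S => zero small zero small zero small U small A zero S   [U -> zero small U]
zero small zero small zero small U small A zero S => zero small zero small zero small small small A zero S   [U -> small]
zero small zero small zero small small small A zero S => zero small zero small zero small small small small zero S   [A -> small]
zero small zero small zero small small small small zero S => zero small zero small zero small small small small zero sees   [S -> sees]

S => A => A zero S => U A zero S => U small A zero S => zero small U small A zero S => zero small zero small U small A zero S => zero small zero small zero small U small A zero S => zero small zero small zero small small small A zero S => zero small zero small zero small small small small zero S => zero small zero small zero small small small small zero sees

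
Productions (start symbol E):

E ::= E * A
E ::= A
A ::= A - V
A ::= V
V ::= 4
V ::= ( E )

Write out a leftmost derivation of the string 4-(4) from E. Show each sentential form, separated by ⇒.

E⇒A⇒A-V⇒V-V⇒4-V⇒4-(E)⇒4-(A)⇒4-(V)⇒4-(4)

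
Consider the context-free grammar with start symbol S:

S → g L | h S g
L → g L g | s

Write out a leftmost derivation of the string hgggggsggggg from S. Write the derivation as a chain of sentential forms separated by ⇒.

S ⇒ hSg ⇒ hgLg ⇒ hggLgg ⇒ hgggLggg ⇒ hggggLgggg ⇒ hgggggLggggg ⇒ hgggggsggggg

S ⇒ hSg   [S → h S g]
hSg ⇒ hgLg   [S → g L]
hgLg ⇒ hggLgg   [L → g L g]
hggLgg ⇒ hgggLggg   [L → g L g]
hgggLggg ⇒ hggggLgggg   [L → g L g]
hggggLgggg ⇒ hgggggLggggg   [L → g L g]
hgggggLggggg ⇒ hgggggsggggg   [L → s]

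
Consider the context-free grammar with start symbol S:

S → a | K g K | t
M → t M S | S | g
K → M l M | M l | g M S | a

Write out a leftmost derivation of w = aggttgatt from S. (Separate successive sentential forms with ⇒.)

S ⇒ KgK   [S → K g K]
KgK ⇒ agK   [K → a]
agK ⇒ aggMS   [K → g M S]
aggMS ⇒ aggtMSS   [M → t M S]
aggtMSS ⇒ aggttMSSS   [M → t M S]
aggttMSSS ⇒ aggttgSSS   [M → g]
aggttgSSS ⇒ aggttgaSS   [S → a]
aggttgaSS ⇒ aggttgatS   [S → t]
aggttgatS ⇒ aggttgatt   [S → t]

S⇒KgK⇒agK⇒aggMS⇒aggtMSS⇒aggttMSSS⇒aggttgSSS⇒aggttgaSS⇒aggttgatS⇒aggttgatt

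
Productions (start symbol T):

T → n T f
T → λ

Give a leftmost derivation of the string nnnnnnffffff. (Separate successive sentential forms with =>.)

T=>nTf=>nnTff=>nnnTfff=>nnnnTffff=>nnnnnTfffff=>nnnnnnTffffff=>nnnnnnffffff

T => nTf   [T → n T f]
nTf => nnTff   [T → n T f]
nnTff => nnnTfff   [T → n T f]
nnnTfff => nnnnTffff   [T → n T f]
nnnnTffff => nnnnnTfffff   [T → n T f]
nnnnnTfffff => nnnnnnTffffff   [T → n T f]
nnnnnnTffffff => nnnnnnffffff   [T → λ]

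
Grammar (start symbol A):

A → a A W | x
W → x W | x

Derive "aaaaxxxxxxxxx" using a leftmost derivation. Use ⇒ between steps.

A ⇒ aAW ⇒ aaAWW ⇒ aaaAWWW ⇒ aaaaAWWWW ⇒ aaaaxWWWW ⇒ aaaaxxWWW ⇒ aaaaxxxWWW ⇒ aaaaxxxxWWW ⇒ aaaaxxxxxWWW ⇒ aaaaxxxxxxWW ⇒ aaaaxxxxxxxWW ⇒ aaaaxxxxxxxxW ⇒ aaaaxxxxxxxxx

A ⇒ aAW   [A → a A W]
aAW ⇒ aaAWW   [A → a A W]
aaAWW ⇒ aaaAWWW   [A → a A W]
aaaAWWW ⇒ aaaaAWWWW   [A → a A W]
aaaaAWWWW ⇒ aaaaxWWWW   [A → x]
aaaaxWWWW ⇒ aaaaxxWWW   [W → x]
aaaaxxWWW ⇒ aaaaxxxWWW   [W → x W]
aaaaxxxWWW ⇒ aaaaxxxxWWW   [W → x W]
aaaaxxxxWWW ⇒ aaaaxxxxxWWW   [W → x W]
aaaaxxxxxWWW ⇒ aaaaxxxxxxWW   [W → x]
aaaaxxxxxxWW ⇒ aaaaxxxxxxxWW   [W → x W]
aaaaxxxxxxxWW ⇒ aaaaxxxxxxxxW   [W → x]
aaaaxxxxxxxxW ⇒ aaaaxxxxxxxxx   [W → x]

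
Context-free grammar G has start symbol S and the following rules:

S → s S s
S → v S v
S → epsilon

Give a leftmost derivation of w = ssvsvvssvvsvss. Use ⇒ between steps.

S ⇒ sSs ⇒ ssSss ⇒ ssvSvss ⇒ ssvsSsvss ⇒ ssvsvSvsvss ⇒ ssvsvvSvvsvss ⇒ ssvsvvsSsvvsvss ⇒ ssvsvvssvvsvss

S ⇒ sSs   [S → s S s]
sSs ⇒ ssSss   [S → s S s]
ssSss ⇒ ssvSvss   [S → v S v]
ssvSvss ⇒ ssvsSsvss   [S → s S s]
ssvsSsvss ⇒ ssvsvSvsvss   [S → v S v]
ssvsvSvsvss ⇒ ssvsvvSvvsvss   [S → v S v]
ssvsvvSvvsvss ⇒ ssvsvvsSsvvsvss   [S → s S s]
ssvsvvsSsvvsvss ⇒ ssvsvvssvvsvss   [S → epsilon]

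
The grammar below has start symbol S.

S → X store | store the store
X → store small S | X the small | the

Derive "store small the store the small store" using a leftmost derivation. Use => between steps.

S => X store => X the small store => store small S the small store => store small X store the small store => store small the store the small store

S => X store   [S → X store]
X store => X the small store   [X → X the small]
X the small store => store small S the small store   [X → store small S]
store small S the small store => store small X store the small store   [S → X store]
store small X store the small store => store small the store the small store   [X → the]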